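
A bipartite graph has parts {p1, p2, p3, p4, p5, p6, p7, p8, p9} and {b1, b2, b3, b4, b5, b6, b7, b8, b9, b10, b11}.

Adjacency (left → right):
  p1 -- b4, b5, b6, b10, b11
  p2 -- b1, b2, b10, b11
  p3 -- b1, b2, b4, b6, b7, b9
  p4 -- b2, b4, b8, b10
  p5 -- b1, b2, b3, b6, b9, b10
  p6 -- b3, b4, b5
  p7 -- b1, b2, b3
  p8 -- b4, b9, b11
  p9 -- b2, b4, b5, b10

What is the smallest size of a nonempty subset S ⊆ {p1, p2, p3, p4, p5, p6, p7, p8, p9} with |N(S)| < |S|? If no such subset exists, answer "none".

none

A matching saturating every left vertex exists, for instance p1→b11, p2→b2, p3→b7, p4→b8, p5→b1, p6→b4, p7→b3, p8→b9, p9→b5.
By Hall's marriage theorem, this means |N(S)| ≥ |S| for every subset S, so no violating subset exists.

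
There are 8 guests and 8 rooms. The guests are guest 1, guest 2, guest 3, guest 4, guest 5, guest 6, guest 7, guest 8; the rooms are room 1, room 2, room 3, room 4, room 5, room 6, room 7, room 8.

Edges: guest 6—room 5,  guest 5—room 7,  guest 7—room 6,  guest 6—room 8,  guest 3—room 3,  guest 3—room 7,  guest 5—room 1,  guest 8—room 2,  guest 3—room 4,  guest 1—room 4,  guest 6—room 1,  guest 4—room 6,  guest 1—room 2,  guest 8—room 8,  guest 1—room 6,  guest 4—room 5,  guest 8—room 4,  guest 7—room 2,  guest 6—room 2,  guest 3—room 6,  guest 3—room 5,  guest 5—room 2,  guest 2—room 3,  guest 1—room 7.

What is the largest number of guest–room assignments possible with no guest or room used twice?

8

For example, pair guest 1-room 7, guest 2-room 3, guest 3-room 4, guest 4-room 6, guest 5-room 1, guest 6-room 5, guest 7-room 2, guest 8-room 8.
This saturates every guest, so 8 is the maximum.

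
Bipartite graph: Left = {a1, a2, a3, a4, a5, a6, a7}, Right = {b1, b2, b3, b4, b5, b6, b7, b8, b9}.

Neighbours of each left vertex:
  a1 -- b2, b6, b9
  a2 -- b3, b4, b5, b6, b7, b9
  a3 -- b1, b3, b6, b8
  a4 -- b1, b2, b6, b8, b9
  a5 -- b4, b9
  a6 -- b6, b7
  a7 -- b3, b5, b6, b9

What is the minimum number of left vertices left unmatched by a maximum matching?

One maximum matching: a1-b2, a2-b7, a3-b8, a4-b1, a5-b4, a6-b6, a7-b3.
This saturates every left vertex, so 7 is the maximum.
That matches 7 of the 7, leaving 0 unmatched; no matching can do better.

0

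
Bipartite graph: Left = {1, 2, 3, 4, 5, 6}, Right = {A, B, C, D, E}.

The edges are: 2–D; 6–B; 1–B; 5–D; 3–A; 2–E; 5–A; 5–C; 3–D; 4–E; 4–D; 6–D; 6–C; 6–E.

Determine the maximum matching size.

For example, pair 1-B, 2-D, 3-A, 4-E, 5-C.
The set {1, 2, 3, 4, 5, 6} has only 5 neighbours ({A, B, C, D, E}), so by Hall's theorem at most 5 of the 6 left vertices can be matched.

5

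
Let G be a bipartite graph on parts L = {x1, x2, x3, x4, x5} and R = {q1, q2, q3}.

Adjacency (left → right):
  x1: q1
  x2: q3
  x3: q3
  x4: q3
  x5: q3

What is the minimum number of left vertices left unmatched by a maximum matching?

3

One maximum matching: x1-q1, x2-q3.
The set {x2, x3, x4, x5} has only 1 neighbour ({q3}), so by Hall's theorem at most 2 of the 5 left vertices can be matched.
That matches 2 of the 5, leaving 3 unmatched; no matching can do better.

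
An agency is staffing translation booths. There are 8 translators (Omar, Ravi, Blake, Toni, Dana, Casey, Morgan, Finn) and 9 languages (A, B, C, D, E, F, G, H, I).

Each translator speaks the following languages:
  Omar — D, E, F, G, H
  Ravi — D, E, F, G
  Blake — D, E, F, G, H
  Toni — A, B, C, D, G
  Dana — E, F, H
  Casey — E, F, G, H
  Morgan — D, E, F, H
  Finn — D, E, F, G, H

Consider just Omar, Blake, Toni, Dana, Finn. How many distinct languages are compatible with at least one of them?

The union of neighbours of {Omar, Blake, Toni, Dana, Finn} is {A, B, C, D, E, F, G, H}, which has 8 elements.
Since |N(S)| = 8 ≥ |S| = 5, Hall's condition holds for this subset.

8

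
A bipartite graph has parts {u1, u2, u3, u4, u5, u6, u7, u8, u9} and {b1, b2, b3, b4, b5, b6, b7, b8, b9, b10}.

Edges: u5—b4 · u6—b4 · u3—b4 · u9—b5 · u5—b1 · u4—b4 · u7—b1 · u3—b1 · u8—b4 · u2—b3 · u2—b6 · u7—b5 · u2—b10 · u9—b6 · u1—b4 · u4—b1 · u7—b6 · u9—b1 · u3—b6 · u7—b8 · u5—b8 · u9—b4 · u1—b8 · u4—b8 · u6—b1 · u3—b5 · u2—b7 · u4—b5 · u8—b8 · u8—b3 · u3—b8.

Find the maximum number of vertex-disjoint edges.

One maximum matching: u1→b8, u2→b7, u3→b6, u4→b5, u5→b1, u6→b4, u8→b3.
The set {u1, u3, u4, u5, u6, u7, u9} has only 5 neighbours ({b1, b4, b5, b6, b8}), so by Hall's theorem at most 7 of the 9 left vertices can be matched.

7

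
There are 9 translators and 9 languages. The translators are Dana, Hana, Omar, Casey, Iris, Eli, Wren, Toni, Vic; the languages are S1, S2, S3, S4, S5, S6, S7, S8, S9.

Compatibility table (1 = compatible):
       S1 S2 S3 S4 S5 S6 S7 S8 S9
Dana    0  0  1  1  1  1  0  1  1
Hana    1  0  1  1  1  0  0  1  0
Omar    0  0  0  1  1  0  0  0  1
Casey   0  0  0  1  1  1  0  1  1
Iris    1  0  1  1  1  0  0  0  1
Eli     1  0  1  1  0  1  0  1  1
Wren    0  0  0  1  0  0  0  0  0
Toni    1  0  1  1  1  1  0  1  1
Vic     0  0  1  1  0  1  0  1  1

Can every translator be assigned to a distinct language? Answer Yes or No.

The set {Dana, Hana, Omar, Casey, Iris, Eli, Wren, Toni, Vic} has only 7 neighbours ({S1, S3, S4, S5, S6, S8, S9}), so by Hall's theorem at most 7 of the 9 translators can be matched.
Hence no matching covers every translator.

No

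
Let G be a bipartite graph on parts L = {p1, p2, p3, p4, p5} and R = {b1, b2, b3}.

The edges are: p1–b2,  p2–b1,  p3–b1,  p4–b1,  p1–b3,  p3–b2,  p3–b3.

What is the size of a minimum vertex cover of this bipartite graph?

The 3 edges p1–b2, p2–b1, p3–b3 form a matching, so any vertex cover needs at least 3 vertices (one per matched edge).
Conversely {p1, p3, b1} meets every edge and has exactly 3 vertices, so 3 is optimal.

3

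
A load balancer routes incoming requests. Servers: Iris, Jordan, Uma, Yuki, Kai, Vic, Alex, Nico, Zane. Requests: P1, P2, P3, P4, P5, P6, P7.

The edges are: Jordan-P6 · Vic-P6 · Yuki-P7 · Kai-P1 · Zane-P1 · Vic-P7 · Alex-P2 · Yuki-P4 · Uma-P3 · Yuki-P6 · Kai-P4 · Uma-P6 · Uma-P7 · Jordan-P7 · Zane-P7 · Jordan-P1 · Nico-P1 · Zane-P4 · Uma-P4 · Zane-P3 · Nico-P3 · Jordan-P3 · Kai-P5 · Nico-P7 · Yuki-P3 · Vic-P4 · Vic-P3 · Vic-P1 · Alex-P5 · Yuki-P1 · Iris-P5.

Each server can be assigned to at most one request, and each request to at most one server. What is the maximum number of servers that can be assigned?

7

For example, pair Iris→P5, Jordan→P7, Uma→P6, Yuki→P3, Kai→P4, Vic→P1, Alex→P2.
The set {Iris, Jordan, Uma, Yuki, Kai, Vic, Nico, Zane} has only 6 neighbours ({P1, P3, P4, P5, P6, P7}), so by Hall's theorem at most 7 of the 9 servers can be matched.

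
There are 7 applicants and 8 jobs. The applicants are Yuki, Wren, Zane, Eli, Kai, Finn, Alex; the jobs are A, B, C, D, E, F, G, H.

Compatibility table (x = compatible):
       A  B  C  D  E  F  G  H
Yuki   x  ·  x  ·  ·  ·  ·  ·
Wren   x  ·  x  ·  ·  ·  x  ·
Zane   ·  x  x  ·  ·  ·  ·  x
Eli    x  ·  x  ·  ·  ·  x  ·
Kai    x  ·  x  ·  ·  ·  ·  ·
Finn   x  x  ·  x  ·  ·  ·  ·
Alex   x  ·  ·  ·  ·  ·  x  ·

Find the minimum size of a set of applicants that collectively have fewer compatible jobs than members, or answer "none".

4

Take S = {Yuki, Wren, Eli, Kai}. Its neighbourhood is {A, C, G}, so |N(S)| = 3 < |S| = 4.
Every subset of size less than 4 has at least as many neighbours as members, so 4 is the minimum.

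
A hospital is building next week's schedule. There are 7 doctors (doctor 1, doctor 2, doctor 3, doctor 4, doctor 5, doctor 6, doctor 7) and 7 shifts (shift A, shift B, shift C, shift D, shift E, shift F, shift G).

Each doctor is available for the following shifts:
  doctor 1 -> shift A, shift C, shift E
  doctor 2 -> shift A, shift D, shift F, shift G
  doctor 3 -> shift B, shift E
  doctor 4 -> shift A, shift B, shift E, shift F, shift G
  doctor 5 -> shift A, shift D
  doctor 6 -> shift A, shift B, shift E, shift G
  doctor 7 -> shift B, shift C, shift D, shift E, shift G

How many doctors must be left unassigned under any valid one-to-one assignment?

For example, pair doctor 1→shift C, doctor 2→shift F, doctor 3→shift B, doctor 4→shift A, doctor 5→shift D, doctor 6→shift E, doctor 7→shift G.
All 7 doctors are matched, so no larger matching exists.
That matches 7 of the 7, leaving 0 unmatched; no matching can do better.

0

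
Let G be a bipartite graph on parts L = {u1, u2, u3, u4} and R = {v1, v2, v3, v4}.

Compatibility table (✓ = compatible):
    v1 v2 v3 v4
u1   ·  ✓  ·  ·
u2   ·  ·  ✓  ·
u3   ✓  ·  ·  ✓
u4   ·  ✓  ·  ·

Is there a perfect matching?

No

The set {u1, u4} has only 1 neighbour ({v2}), so by Hall's theorem at most 3 of the 4 left vertices can be matched.
Hence no matching covers every left vertex.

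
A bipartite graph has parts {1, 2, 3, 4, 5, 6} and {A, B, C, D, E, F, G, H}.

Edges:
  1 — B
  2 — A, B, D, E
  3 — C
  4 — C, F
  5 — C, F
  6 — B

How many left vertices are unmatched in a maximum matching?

2

For example, pair 1–B, 2–E, 3–C, 4–F.
The set {1, 3, 4, 5, 6} has only 3 neighbours ({B, C, F}), so by Hall's theorem at most 4 of the 6 left vertices can be matched.
That matches 4 of the 6, leaving 2 unmatched; no matching can do better.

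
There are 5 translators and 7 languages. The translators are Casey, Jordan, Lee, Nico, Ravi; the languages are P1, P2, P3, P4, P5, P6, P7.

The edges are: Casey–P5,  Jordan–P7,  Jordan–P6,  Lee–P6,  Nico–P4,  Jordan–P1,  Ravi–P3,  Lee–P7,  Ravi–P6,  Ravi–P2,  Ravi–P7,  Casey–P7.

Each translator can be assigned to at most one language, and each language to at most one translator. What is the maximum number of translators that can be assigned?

For example, pair Casey–P5, Jordan–P1, Lee–P6, Nico–P4, Ravi–P7.
This saturates every translator, so 5 is the maximum.

5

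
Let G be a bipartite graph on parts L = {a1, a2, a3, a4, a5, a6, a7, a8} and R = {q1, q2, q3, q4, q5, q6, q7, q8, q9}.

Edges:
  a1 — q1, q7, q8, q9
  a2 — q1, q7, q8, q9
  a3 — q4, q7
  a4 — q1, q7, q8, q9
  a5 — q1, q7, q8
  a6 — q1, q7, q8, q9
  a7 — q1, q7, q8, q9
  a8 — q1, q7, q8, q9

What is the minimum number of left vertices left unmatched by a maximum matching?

3

One maximum matching: a1-q9, a2-q1, a3-q4, a4-q7, a5-q8.
The set {a1, a2, a4, a5, a6, a7, a8} has only 4 neighbours ({q1, q7, q8, q9}), so by Hall's theorem at most 5 of the 8 left vertices can be matched.
That matches 5 of the 8, leaving 3 unmatched; no matching can do better.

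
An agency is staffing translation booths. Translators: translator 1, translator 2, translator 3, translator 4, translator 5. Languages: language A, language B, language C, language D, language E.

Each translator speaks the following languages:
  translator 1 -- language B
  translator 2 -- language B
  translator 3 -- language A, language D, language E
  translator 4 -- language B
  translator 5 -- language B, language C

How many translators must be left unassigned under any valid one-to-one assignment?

One maximum matching: translator 1→language B, translator 3→language A, translator 5→language C.
The set {translator 1, translator 2, translator 4} has only 1 neighbour ({language B}), so by Hall's theorem at most 3 of the 5 translators can be matched.
That matches 3 of the 5, leaving 2 unmatched; no matching can do better.

2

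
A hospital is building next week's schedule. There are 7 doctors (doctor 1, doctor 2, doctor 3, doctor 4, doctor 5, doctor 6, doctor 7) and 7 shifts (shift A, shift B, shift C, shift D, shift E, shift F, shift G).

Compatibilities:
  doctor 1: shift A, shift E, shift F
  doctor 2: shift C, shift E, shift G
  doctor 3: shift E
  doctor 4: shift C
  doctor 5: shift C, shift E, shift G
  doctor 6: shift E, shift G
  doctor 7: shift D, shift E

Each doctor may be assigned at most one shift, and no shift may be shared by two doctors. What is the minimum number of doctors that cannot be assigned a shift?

A valid assignment of size 5: doctor 1–shift A, doctor 2–shift G, doctor 3–shift E, doctor 4–shift C, doctor 7–shift D.
The set {doctor 2, doctor 3, doctor 4, doctor 5, doctor 6} has only 3 neighbours ({shift C, shift E, shift G}), so by Hall's theorem at most 5 of the 7 doctors can be matched.
That matches 5 of the 7, leaving 2 unmatched; no matching can do better.

2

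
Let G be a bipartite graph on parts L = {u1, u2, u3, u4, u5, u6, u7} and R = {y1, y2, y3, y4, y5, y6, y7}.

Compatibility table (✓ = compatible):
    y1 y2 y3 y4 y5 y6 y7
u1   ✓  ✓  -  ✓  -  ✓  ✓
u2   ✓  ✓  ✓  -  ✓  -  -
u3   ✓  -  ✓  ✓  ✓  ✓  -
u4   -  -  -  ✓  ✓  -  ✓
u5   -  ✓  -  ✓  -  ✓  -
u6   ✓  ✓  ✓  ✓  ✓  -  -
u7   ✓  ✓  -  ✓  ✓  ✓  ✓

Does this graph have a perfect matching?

Yes

One maximum matching: u1-y7, u2-y5, u3-y1, u4-y4, u5-y2, u6-y3, u7-y6.
Every left vertex is matched, so this is a perfect matching.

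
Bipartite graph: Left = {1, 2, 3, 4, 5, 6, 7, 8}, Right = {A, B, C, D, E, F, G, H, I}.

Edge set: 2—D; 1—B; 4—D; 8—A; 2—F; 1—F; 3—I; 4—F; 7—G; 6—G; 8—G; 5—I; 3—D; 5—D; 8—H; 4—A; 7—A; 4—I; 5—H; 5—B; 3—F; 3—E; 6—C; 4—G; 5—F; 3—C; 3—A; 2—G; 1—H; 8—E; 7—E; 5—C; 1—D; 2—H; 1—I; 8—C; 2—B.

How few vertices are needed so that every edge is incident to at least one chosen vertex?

8

The 8 edges 1–H, 2–B, 3–F, 4–A, 5–D, 6–C, 7–E, 8–G form a matching, so any vertex cover needs at least 8 vertices (one per matched edge).
Conversely {1, 2, 3, 4, 5, 6, 7, 8} meets every edge and has exactly 8 vertices, so 8 is optimal.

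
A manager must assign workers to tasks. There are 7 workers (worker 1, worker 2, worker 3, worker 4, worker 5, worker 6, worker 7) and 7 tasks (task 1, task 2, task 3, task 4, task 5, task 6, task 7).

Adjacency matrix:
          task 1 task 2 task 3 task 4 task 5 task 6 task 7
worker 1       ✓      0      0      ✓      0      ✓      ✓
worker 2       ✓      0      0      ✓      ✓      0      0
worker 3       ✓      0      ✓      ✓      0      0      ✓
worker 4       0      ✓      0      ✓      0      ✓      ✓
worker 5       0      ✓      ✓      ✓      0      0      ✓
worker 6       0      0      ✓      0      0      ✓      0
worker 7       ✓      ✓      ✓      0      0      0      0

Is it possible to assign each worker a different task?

Yes

A valid assignment of size 7: worker 1→task 1, worker 2→task 5, worker 3→task 4, worker 4→task 6, worker 5→task 7, worker 6→task 3, worker 7→task 2.
All 7 workers are covered.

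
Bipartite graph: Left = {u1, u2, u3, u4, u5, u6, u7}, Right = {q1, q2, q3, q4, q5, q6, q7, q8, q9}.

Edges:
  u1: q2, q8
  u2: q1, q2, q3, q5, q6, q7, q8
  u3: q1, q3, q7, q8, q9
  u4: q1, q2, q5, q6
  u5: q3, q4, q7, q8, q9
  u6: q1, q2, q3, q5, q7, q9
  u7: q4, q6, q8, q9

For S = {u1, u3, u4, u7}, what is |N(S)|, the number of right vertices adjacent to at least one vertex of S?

The union of neighbours of {u1, u3, u4, u7} is {q1, q2, q3, q4, q5, q6, q7, q8, q9}, which has 9 elements.
Since |N(S)| = 9 ≥ |S| = 4, Hall's condition holds for this subset.

9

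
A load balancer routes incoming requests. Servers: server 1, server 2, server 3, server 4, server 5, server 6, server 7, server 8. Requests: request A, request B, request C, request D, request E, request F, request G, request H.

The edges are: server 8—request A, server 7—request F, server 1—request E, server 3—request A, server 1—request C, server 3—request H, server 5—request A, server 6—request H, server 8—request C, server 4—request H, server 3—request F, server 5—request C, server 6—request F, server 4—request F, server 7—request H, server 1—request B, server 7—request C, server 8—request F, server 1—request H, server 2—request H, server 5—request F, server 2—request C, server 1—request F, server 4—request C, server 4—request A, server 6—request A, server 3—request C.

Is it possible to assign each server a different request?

No

The set {server 2, server 3, server 4, server 5, server 6, server 7, server 8} has only 4 neighbours ({request A, request C, request F, request H}), so by Hall's theorem at most 5 of the 8 servers can be matched.
Hence no matching covers every server.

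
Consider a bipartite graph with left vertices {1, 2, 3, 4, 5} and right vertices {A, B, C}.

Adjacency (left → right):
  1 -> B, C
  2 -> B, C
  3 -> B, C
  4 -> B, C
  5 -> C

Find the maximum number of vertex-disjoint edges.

A valid assignment of size 2: 1-C, 2-B.
The set {1, 2, 3, 4, 5} has only 2 neighbours ({B, C}), so by Hall's theorem at most 2 of the 5 left vertices can be matched.

2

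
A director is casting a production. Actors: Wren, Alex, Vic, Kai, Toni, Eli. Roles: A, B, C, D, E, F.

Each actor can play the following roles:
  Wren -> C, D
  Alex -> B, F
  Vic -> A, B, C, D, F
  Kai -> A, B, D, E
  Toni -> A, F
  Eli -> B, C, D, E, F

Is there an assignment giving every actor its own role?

Yes

A valid assignment of size 6: Wren-C, Alex-F, Vic-D, Kai-B, Toni-A, Eli-E.
Every actor is matched, so this is a perfect matching.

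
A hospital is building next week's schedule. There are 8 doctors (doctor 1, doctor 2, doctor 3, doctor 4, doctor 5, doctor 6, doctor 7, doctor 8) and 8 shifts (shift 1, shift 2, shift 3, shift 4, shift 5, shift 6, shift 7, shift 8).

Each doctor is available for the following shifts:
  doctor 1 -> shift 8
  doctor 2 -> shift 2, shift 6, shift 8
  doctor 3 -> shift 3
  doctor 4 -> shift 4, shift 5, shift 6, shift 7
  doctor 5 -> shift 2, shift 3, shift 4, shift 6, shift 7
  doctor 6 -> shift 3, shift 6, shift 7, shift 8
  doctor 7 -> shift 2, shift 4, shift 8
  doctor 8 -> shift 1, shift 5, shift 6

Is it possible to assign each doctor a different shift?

Yes

For example, pair doctor 1-shift 8, doctor 2-shift 2, doctor 3-shift 3, doctor 4-shift 5, doctor 5-shift 7, doctor 6-shift 6, doctor 7-shift 4, doctor 8-shift 1.
All 8 doctors are covered.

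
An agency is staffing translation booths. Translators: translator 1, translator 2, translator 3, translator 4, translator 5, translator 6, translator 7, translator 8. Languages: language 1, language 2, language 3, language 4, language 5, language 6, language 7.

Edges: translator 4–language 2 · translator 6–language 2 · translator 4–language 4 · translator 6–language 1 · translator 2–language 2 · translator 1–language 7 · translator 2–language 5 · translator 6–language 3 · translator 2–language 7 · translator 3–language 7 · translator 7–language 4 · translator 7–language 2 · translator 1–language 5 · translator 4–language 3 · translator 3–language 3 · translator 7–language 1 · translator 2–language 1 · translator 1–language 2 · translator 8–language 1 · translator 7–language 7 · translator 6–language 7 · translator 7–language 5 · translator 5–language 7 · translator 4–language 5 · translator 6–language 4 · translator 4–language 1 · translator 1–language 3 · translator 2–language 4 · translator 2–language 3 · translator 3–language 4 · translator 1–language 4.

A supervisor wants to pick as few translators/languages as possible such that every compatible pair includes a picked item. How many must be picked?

6

A maximum matching has 6 edges (e.g. translator 1–language 3, translator 2–language 5, translator 3–language 4, translator 4–language 1, translator 5–language 7, translator 6–language 2).
By König's theorem the minimum vertex cover has the same size. One such cover is {language 1, language 2, language 3, language 4, language 5, language 7}.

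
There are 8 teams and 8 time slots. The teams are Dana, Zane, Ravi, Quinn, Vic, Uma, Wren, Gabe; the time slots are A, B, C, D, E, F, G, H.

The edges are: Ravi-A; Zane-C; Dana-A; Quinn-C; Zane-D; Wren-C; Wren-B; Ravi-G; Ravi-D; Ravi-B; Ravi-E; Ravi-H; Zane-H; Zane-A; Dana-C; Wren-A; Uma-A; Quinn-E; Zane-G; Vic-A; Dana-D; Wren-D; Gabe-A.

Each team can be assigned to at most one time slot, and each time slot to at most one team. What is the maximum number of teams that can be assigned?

6

One maximum matching: Dana→D, Zane→G, Ravi→E, Quinn→C, Vic→A, Wren→B.
The set {Vic, Uma, Gabe} has only 1 neighbour ({A}), so by Hall's theorem at most 6 of the 8 teams can be matched.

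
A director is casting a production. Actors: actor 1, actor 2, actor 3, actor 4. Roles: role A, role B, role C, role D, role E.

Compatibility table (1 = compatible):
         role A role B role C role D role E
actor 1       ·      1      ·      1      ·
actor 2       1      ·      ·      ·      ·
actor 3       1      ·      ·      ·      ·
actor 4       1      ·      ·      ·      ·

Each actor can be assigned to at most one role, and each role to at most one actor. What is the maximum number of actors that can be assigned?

For example, pair actor 1–role D, actor 2–role A.
The set {actor 2, actor 3, actor 4} has only 1 neighbour ({role A}), so by Hall's theorem at most 2 of the 4 actors can be matched.

2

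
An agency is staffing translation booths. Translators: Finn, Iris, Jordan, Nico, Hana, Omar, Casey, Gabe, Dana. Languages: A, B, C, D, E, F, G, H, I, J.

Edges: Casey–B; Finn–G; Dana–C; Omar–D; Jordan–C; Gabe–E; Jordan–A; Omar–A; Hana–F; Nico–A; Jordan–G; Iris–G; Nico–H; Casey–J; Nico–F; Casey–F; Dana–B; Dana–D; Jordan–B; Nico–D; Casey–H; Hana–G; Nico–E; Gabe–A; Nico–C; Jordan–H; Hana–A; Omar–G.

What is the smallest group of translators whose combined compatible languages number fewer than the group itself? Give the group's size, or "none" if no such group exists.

Take S = {Finn, Iris}. Its neighbourhood is {G}, so |N(S)| = 1 < |S| = 2.
No single vertex violates Hall's condition since each has at least one neighbour, so 2 is the minimum.

2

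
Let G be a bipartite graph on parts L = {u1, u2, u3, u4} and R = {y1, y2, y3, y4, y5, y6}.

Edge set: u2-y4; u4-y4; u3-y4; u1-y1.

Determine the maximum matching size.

One maximum matching: u1→y1, u2→y4.
The set {u2, u3, u4} has only 1 neighbour ({y4}), so by Hall's theorem at most 2 of the 4 left vertices can be matched.

2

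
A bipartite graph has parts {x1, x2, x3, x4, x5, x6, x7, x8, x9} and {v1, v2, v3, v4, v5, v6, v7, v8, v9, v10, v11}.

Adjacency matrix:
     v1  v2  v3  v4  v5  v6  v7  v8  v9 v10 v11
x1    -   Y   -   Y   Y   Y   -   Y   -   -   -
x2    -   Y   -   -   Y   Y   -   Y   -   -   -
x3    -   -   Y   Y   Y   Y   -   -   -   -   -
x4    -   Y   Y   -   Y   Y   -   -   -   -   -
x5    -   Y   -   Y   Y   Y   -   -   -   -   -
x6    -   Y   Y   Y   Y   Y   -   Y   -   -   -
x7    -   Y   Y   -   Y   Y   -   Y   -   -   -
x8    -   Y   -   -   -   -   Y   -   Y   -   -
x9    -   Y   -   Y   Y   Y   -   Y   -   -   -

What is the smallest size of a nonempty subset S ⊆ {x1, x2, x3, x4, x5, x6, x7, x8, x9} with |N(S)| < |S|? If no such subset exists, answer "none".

Take S = {x1, x2, x3, x4, x5, x6, x7}. Its neighbourhood is {v2, v3, v4, v5, v6, v8}, so |N(S)| = 6 < |S| = 7.
Every subset of size less than 7 has at least as many neighbours as members, so 7 is the minimum.

7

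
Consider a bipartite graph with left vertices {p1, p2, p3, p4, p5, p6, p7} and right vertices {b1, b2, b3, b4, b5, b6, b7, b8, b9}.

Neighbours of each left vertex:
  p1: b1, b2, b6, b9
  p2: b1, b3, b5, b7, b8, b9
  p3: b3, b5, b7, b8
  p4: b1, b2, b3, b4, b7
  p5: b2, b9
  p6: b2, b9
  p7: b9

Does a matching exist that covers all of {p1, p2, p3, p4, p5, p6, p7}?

No

The set {p5, p6, p7} has only 2 neighbours ({b2, b9}), so by Hall's theorem at most 6 of the 7 left vertices can be matched.
Hence no matching covers every left vertex.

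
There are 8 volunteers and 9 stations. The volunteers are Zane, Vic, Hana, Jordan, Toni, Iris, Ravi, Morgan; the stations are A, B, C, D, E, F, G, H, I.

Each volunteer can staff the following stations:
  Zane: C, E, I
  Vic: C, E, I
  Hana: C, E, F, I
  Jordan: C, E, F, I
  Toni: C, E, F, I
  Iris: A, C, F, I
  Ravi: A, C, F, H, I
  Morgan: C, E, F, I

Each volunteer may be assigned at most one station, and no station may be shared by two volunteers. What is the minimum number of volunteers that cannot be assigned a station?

A valid assignment of size 6: Zane→I, Vic→C, Hana→F, Jordan→E, Iris→A, Ravi→H.
The set {Zane, Vic, Hana, Jordan, Toni, Morgan} has only 4 neighbours ({C, E, F, I}), so by Hall's theorem at most 6 of the 8 volunteers can be matched.
That matches 6 of the 8, leaving 2 unmatched; no matching can do better.

2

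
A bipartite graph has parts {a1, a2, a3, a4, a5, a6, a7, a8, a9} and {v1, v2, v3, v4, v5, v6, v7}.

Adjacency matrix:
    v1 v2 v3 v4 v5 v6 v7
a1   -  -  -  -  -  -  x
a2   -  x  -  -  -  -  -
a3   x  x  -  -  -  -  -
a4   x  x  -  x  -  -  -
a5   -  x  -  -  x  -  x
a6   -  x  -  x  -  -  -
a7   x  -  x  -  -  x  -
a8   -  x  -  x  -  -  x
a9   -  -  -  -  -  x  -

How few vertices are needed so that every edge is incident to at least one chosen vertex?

7

A maximum matching has 7 edges (e.g. a1–v7, a2–v2, a3–v1, a4–v4, a5–v5, a7–v3, a9–v6).
By König's theorem the minimum vertex cover has the same size. One such cover is {a5, a7, a9, v1, v2, v4, v7}.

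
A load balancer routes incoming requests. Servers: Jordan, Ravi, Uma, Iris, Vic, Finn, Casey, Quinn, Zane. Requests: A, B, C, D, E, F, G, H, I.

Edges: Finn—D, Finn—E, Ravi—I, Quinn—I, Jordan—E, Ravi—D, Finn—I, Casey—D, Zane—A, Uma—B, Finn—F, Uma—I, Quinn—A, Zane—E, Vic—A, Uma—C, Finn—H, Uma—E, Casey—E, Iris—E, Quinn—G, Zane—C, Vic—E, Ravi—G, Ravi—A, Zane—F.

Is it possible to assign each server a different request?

The set {Jordan, Iris} has only 1 neighbour ({E}), so by Hall's theorem at most 8 of the 9 servers can be matched.
Hence no matching covers every server.

No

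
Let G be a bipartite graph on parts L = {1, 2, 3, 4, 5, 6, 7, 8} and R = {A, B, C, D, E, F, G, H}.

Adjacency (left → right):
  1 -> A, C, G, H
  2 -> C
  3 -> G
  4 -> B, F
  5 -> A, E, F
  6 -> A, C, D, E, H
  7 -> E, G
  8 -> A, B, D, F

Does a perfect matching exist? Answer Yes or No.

Yes

One maximum matching: 1→H, 2→C, 3→G, 4→F, 5→A, 6→D, 7→E, 8→B.
Every left vertex is matched, so this is a perfect matching.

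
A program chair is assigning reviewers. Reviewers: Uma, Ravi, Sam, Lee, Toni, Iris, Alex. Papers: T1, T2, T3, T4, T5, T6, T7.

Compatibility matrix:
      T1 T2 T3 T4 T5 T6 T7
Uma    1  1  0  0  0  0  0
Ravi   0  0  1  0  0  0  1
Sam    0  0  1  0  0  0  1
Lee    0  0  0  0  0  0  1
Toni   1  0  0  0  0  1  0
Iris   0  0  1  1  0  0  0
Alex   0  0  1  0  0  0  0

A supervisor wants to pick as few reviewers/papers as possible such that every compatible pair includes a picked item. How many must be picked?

The 5 edges Uma–T2, Ravi–T3, Sam–T7, Toni–T6, Iris–T4 form a matching, so any vertex cover needs at least 5 vertices (one per matched edge).
Conversely {Uma, Toni, Iris, T3, T7} meets every edge and has exactly 5 vertices, so 5 is optimal.

5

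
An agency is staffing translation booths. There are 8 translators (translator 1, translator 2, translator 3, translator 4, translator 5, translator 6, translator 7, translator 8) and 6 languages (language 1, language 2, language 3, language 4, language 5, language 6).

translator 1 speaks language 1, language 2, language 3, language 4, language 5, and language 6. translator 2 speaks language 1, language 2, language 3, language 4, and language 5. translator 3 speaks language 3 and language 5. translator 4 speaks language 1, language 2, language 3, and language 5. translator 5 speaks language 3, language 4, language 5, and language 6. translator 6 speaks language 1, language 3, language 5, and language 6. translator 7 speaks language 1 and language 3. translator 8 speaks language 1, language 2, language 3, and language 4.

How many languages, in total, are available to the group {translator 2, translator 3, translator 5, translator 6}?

The union of neighbours of {translator 2, translator 3, translator 5, translator 6} is {language 1, language 2, language 3, language 4, language 5, language 6}, which has 6 elements.
Since |N(S)| = 6 ≥ |S| = 4, Hall's condition holds for this subset.

6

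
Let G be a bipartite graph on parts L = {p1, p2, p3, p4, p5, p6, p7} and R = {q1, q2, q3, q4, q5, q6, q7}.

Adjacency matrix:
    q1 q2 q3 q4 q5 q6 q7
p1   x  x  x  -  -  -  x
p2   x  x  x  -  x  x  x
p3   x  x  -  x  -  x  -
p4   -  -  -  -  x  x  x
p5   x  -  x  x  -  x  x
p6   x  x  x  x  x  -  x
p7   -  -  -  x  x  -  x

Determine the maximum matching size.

For example, pair p1–q3, p2–q6, p3–q2, p4–q5, p5–q4, p6–q1, p7–q7.
This saturates every left vertex, so 7 is the maximum.

7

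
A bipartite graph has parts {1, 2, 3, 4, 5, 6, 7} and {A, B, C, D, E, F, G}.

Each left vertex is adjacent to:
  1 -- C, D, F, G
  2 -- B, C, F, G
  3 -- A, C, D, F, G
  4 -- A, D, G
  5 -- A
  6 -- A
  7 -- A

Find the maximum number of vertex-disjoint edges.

5

For example, pair 1→F, 2→B, 3→G, 4→D, 5→A.
The set {5, 6, 7} has only 1 neighbour ({A}), so by Hall's theorem at most 5 of the 7 left vertices can be matched.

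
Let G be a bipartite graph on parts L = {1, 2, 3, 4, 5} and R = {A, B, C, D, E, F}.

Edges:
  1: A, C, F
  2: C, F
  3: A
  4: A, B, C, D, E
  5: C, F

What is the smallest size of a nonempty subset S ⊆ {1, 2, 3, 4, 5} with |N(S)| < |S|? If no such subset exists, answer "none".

4

Take S = {1, 2, 3, 5}. Its neighbourhood is {A, C, F}, so |N(S)| = 3 < |S| = 4.
Every subset of size less than 4 has at least as many neighbours as members, so 4 is the minimum.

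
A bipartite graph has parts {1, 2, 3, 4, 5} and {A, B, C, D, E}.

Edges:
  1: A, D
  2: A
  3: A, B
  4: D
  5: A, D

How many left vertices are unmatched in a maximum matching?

A valid assignment of size 3: 1-D, 2-A, 3-B.
The set {1, 2, 4, 5} has only 2 neighbours ({A, D}), so by Hall's theorem at most 3 of the 5 left vertices can be matched.
That matches 3 of the 5, leaving 2 unmatched; no matching can do better.

2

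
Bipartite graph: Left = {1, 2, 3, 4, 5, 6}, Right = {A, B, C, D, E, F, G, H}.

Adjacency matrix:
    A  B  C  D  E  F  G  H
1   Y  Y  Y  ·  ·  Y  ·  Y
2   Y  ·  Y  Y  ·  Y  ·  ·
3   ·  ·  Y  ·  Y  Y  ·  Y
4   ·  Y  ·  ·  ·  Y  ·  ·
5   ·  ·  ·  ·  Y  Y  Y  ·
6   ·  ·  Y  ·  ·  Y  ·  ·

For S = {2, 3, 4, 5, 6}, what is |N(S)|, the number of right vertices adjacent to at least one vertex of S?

The union of neighbours of {2, 3, 4, 5, 6} is {A, B, C, D, E, F, G, H}, which has 8 elements.
Since |N(S)| = 8 ≥ |S| = 5, Hall's condition holds for this subset.

8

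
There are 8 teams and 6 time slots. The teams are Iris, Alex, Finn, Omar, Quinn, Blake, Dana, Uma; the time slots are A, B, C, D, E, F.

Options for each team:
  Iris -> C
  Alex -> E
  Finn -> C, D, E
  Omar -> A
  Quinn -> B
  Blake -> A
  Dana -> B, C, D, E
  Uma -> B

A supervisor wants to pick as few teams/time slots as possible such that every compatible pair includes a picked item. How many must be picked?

The 5 edges Iris–C, Alex–E, Finn–D, Omar–A, Quinn–B form a matching, so any vertex cover needs at least 5 vertices (one per matched edge).
Conversely {A, B, C, D, E} meets every edge and has exactly 5 vertices, so 5 is optimal.

5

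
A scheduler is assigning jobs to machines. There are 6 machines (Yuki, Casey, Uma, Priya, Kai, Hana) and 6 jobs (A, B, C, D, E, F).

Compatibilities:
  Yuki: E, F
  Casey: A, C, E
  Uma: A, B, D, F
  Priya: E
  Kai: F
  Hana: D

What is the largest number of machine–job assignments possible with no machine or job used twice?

5

For example, pair Yuki–F, Casey–C, Uma–B, Priya–E, Hana–D.
The set {Yuki, Priya, Kai} has only 2 neighbours ({E, F}), so by Hall's theorem at most 5 of the 6 machines can be matched.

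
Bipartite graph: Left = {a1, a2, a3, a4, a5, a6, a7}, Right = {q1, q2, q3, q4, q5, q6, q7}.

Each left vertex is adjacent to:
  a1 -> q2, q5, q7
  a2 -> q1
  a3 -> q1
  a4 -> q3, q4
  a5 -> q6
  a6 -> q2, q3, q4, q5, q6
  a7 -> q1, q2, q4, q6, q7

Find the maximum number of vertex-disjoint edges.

One maximum matching: a1-q7, a2-q1, a4-q3, a5-q6, a6-q2, a7-q4.
The set {a2, a3} has only 1 neighbour ({q1}), so by Hall's theorem at most 6 of the 7 left vertices can be matched.

6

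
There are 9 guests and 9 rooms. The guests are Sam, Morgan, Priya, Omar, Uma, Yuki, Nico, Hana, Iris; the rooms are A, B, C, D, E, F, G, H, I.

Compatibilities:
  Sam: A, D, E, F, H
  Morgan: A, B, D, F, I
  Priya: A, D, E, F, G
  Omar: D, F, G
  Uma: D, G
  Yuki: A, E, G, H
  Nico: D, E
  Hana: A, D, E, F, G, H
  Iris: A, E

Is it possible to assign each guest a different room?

The set {Sam, Priya, Omar, Uma, Yuki, Nico, Hana, Iris} has only 6 neighbours ({A, D, E, F, G, H}), so by Hall's theorem at most 7 of the 9 guests can be matched.
Hence no matching covers every guest.

No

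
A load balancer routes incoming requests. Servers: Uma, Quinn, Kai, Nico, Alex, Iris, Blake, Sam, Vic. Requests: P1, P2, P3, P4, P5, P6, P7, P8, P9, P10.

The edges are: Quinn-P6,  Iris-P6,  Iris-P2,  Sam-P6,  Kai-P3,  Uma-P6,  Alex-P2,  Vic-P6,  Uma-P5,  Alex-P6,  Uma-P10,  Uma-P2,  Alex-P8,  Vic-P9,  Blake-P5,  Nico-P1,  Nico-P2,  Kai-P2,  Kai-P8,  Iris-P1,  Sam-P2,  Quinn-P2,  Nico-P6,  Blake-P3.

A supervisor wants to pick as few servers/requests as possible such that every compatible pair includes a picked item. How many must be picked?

{Uma, Kai, Alex, Blake, Vic, P1, P2, P6} is a vertex cover of size 8: every edge has an endpoint in this set.
No smaller cover exists because Uma–P10, Quinn–P2, Kai–P3, Nico–P6, Alex–P8, Iris–P1, Blake–P5, Vic–P9 is a matching of size 8, and a cover must include an endpoint of each of these disjoint edges (König's theorem).

8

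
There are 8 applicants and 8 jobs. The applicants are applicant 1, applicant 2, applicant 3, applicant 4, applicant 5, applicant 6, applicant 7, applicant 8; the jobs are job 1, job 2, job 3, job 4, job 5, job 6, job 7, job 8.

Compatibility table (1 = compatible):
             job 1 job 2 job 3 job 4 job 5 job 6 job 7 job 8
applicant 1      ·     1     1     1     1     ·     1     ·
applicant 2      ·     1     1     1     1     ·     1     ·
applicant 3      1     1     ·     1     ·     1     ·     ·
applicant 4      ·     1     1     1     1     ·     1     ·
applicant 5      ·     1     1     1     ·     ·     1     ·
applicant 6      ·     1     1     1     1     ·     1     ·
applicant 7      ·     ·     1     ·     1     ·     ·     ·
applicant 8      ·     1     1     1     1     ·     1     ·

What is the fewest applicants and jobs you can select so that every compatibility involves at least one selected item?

A maximum matching has 6 edges (e.g. applicant 1–job 3, applicant 2–job 4, applicant 3–job 1, applicant 4–job 7, applicant 5–job 2, applicant 6–job 5).
By König's theorem the minimum vertex cover has the same size. One such cover is {applicant 3, job 2, job 3, job 4, job 5, job 7}.

6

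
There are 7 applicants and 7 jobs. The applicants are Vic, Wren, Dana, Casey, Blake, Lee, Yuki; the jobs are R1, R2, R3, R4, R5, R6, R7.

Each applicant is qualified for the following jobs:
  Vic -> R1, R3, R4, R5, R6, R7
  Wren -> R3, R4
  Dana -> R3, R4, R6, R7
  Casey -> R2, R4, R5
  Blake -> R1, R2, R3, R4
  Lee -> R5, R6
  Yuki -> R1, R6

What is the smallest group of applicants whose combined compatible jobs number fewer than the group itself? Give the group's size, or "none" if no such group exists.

A matching saturating every applicant exists, for instance Vic→R3, Wren→R4, Dana→R7, Casey→R2, Blake→R1, Lee→R5, Yuki→R6.
By Hall's marriage theorem, this means |N(S)| ≥ |S| for every subset S, so no violating subset exists.

none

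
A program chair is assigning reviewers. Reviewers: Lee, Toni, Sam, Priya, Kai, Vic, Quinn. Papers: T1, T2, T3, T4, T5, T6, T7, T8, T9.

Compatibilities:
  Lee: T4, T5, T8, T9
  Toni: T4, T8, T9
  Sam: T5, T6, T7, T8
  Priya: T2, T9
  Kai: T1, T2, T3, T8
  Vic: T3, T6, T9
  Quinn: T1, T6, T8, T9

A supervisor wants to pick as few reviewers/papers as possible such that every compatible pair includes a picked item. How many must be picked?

The 7 edges Lee–T5, Toni–T4, Sam–T7, Priya–T2, Kai–T8, Vic–T6, Quinn–T9 form a matching, so any vertex cover needs at least 7 vertices (one per matched edge).
Conversely {Lee, Toni, Sam, Priya, Kai, Vic, Quinn} meets every edge and has exactly 7 vertices, so 7 is optimal.

7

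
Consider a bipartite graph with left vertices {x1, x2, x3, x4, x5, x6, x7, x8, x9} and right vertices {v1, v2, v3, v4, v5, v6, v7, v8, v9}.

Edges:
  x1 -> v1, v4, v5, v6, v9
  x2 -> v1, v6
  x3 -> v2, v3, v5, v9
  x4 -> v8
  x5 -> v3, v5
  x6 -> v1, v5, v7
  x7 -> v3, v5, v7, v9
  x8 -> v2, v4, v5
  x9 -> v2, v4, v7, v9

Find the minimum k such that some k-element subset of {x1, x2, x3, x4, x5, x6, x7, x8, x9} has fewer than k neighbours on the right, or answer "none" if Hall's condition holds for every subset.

A matching saturating every left vertex exists, for instance x1→v6, x2→v1, x3→v3, x4→v8, x5→v5, x6→v7, x7→v9, x8→v4, x9→v2.
By Hall's marriage theorem, this means |N(S)| ≥ |S| for every subset S, so no violating subset exists.

none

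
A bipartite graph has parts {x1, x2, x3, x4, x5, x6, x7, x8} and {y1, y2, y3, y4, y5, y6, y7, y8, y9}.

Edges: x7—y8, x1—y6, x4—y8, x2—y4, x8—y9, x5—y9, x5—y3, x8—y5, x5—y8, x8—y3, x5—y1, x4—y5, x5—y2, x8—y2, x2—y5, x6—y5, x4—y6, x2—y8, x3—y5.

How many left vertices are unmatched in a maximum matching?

For example, pair x1→y6, x2→y4, x3→y5, x4→y8, x5→y9, x8→y3.
The set {x1, x3, x4, x6, x7} has only 3 neighbours ({y5, y6, y8}), so by Hall's theorem at most 6 of the 8 left vertices can be matched.
That matches 6 of the 8, leaving 2 unmatched; no matching can do better.

2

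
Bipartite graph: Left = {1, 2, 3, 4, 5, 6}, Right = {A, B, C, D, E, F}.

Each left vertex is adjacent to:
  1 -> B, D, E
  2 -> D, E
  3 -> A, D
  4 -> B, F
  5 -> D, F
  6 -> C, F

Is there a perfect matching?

For example, pair 1–E, 2–D, 3–A, 4–B, 5–F, 6–C.
All 6 left vertices are covered.

Yes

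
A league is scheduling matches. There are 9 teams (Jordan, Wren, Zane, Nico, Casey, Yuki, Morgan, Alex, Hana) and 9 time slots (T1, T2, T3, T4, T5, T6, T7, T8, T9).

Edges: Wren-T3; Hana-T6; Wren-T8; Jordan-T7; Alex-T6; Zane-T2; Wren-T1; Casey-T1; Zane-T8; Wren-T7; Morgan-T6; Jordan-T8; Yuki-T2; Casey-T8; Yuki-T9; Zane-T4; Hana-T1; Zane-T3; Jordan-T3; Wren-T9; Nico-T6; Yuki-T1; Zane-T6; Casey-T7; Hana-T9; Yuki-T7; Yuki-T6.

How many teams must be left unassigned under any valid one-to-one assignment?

2

For example, pair Jordan–T8, Wren–T3, Zane–T4, Nico–T6, Casey–T1, Yuki–T7, Hana–T9.
The set {Nico, Morgan, Alex} has only 1 neighbour ({T6}), so by Hall's theorem at most 7 of the 9 teams can be matched.
That matches 7 of the 9, leaving 2 unmatched; no matching can do better.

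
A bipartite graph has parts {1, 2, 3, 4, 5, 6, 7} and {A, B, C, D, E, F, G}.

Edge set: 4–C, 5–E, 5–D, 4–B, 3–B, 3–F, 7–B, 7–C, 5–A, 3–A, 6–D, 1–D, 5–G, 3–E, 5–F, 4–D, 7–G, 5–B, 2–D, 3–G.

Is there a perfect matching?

The set {1, 2, 6} has only 1 neighbour ({D}), so by Hall's theorem at most 5 of the 7 left vertices can be matched.
Hence no matching covers every left vertex.

No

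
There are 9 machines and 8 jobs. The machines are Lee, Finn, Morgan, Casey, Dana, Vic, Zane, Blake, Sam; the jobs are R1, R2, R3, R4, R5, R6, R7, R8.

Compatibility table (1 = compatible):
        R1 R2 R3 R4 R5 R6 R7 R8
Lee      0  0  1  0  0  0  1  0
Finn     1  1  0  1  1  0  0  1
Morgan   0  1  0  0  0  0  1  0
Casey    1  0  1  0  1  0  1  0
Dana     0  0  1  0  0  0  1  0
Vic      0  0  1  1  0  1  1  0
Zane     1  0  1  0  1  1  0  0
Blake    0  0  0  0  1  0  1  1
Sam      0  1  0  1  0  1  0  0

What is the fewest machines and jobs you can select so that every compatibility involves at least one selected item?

8

{R1, R2, R3, R4, R5, R6, R7, R8} is a vertex cover of size 8: every edge has an endpoint in this set.
No smaller cover exists because Lee–R3, Finn–R8, Morgan–R2, Casey–R1, Dana–R7, Vic–R4, Zane–R6, Blake–R5 is a matching of size 8, and a cover must include an endpoint of each of these disjoint edges (König's theorem).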